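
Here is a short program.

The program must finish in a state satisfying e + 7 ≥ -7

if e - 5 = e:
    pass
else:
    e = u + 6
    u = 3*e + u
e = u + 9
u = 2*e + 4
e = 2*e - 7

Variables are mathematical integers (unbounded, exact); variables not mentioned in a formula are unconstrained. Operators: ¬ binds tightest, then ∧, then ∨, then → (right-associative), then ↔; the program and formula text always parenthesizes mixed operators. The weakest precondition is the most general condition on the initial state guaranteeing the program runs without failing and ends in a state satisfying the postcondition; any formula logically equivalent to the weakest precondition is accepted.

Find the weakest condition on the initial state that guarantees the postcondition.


Working backward. After the program, the postcondition e + 7 ≥ -7 must hold; in canonical form it is e ≥ -14.
Before e := 2*e - 7: 2*e ≥ -7
Before u := 2*e + 4: 2*e ≥ -7
Before e := u + 9: 2*u ≥ -25
Then branch requires 2*u ≥ -25; else branch requires 8*u ≥ -61.
Before the if: 8*u ≥ -61
Answer: WP = 8*u ≥ -61


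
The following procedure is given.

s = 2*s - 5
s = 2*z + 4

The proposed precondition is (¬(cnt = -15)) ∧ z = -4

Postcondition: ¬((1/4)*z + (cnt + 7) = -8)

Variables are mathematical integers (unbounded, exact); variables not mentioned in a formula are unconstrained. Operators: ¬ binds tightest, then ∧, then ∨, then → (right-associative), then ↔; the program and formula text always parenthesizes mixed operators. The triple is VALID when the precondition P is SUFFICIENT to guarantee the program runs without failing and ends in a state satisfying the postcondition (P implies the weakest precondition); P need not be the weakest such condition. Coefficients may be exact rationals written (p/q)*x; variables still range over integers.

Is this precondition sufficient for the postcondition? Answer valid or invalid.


Working backward. After the program, the postcondition ¬((1/4)*z + (cnt + 7) = -8) must hold; in canonical form it is ¬(cnt + (1/4)*z = -15).
Before s := 2*z + 4: ¬(cnt + (1/4)*z = -15)
Before s := 2*s - 5: ¬(cnt + (1/4)*z = -15)
The weakest precondition is ¬(cnt + (1/4)*z = -15).
Check whether (¬(cnt = -15)) ∧ z = -4 implies it.
Countermodel: at the initial state cnt = -14, z = -4, the precondition holds but the weakest precondition fails.
Answer: invalid


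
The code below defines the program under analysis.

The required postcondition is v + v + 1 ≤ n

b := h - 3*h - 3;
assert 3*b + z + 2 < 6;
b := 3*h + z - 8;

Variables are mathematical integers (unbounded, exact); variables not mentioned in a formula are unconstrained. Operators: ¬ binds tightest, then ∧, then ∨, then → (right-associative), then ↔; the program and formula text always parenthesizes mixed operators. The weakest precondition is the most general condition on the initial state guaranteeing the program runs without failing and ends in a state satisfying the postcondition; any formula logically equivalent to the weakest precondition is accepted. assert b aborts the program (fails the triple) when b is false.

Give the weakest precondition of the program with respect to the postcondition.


Working backward. After the program, the postcondition v + v + 1 ≤ n must hold; in canonical form it is 2*v ≤ n - 1.
Before b := 3*h + z - 8: 2*v ≤ n - 1
Before assert 3*b + z + 2 < 6: 3*b + z < 4 ∧ 2*v ≤ n - 1
Before b := h - 3*h - 3: z < 6*h + 13 ∧ 2*v ≤ n - 1
Answer: WP = z < 6*h + 13 ∧ 2*v ≤ n - 1


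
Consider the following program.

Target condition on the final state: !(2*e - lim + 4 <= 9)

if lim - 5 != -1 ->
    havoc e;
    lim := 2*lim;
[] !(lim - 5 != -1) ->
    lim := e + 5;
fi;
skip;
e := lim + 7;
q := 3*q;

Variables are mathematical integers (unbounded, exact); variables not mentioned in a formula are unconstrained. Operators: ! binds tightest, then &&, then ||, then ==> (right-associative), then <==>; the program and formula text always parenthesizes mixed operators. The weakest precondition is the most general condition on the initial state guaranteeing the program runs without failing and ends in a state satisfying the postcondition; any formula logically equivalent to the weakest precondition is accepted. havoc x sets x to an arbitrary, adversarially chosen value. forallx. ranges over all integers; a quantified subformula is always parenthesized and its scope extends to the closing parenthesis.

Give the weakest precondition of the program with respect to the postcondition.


Working backward. After the program, the postcondition !(2*e - lim + 4 <= 9) must hold; in canonical form it is !(2*e <= lim + 5).
Before q := 3*q: !(2*e <= lim + 5)
Before e := lim + 7: !(lim <= -9)
Before skip: !(lim <= -9)
Then branch requires !(2*lim <= -9); else branch requires !(e <= -14).
Before the if: (lim != 4 ==> (!(2*lim <= -9))) && ((!(lim != 4)) ==> (!(e <= -14)))
Answer: WP = (lim != 4 ==> (!(2*lim <= -9))) && ((!(lim != 4)) ==> (!(e <= -14)))


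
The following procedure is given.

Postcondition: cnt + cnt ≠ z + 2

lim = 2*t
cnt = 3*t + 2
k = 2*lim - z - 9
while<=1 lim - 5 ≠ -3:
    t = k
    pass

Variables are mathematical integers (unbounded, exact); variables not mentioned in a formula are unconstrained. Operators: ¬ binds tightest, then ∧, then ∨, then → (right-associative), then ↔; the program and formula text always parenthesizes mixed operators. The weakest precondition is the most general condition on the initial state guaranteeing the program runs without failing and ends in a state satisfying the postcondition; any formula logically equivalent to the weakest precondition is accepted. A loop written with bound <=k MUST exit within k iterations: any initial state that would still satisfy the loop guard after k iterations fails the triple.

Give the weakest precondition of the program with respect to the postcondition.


Working backward. After the program, the postcondition cnt + cnt ≠ z + 2 must hold; in canonical form it is 2*cnt ≠ z + 2.
Before the loop (bound <=1), unroll the exhaustion recursion (WP_0 = exit-now case; WP_j = one more guarded iteration, up to j = 1):
  WP_0: (¬(lim ≠ 2)) ∧ 2*cnt ≠ z + 2
  WP_1: (lim ≠ 2 → ((¬(lim ≠ 2)) ∧ 2*cnt ≠ z + 2)) ∧ ((¬(lim ≠ 2)) → 2*cnt ≠ z + 2)
So before the loop: (lim ≠ 2 → ((¬(lim ≠ 2)) ∧ 2*cnt ≠ z + 2)) ∧ ((¬(lim ≠ 2)) → 2*cnt ≠ z + 2)
Before k := 2*lim - z - 9: (lim ≠ 2 → ((¬(lim ≠ 2)) ∧ 2*cnt ≠ z + 2)) ∧ ((¬(lim ≠ 2)) → 2*cnt ≠ z + 2)
Before cnt := 3*t + 2: (lim ≠ 2 → ((¬(lim ≠ 2)) ∧ 6*t ≠ z - 2)) ∧ ((¬(lim ≠ 2)) → 6*t ≠ z - 2)
Before lim := 2*t: (2*t ≠ 2 → ((¬(2*t ≠ 2)) ∧ 6*t ≠ z - 2)) ∧ ((¬(2*t ≠ 2)) → 6*t ≠ z - 2)
Answer: WP = (2*t ≠ 2 → ((¬(2*t ≠ 2)) ∧ 6*t ≠ z - 2)) ∧ ((¬(2*t ≠ 2)) → 6*t ≠ z - 2)


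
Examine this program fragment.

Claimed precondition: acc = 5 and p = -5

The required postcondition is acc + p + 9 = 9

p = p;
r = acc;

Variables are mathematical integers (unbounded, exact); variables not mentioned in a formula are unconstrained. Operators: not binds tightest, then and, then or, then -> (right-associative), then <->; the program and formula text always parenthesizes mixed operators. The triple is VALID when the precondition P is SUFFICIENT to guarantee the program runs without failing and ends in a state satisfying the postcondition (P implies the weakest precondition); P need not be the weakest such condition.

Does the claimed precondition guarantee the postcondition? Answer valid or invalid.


Working backward. After the program, the postcondition acc + p + 9 = 9 must hold; in canonical form it is acc + p = 0.
Before r := acc: acc + p = 0
Before p := p: acc + p = 0
The weakest precondition is acc + p = 0.
Check whether acc = 5 and p = -5 implies it.
Every state satisfying the precondition satisfies the weakest precondition: the implication holds.
Answer: valid


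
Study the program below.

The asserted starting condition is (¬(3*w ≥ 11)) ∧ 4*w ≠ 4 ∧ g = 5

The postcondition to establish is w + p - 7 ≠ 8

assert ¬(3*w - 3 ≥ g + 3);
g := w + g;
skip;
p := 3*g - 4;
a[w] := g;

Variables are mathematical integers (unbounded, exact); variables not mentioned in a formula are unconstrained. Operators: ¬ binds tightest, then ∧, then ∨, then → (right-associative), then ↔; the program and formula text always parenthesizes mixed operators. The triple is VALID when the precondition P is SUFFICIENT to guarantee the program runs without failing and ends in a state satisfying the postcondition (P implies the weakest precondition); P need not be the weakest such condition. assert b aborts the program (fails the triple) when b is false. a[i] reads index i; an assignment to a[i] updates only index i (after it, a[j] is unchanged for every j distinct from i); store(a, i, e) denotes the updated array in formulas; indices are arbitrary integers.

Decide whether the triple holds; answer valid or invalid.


Working backward. After the program, the postcondition w + p - 7 ≠ 8 must hold; in canonical form it is p + w ≠ 15.
Before a[w] := g: p + w ≠ 15
Before p := 3*g - 4: 3*g + w ≠ 19
Before skip: 3*g + w ≠ 19
Before g := w + g: 3*g + 4*w ≠ 19
Before assert ¬(3*w - 3 ≥ g + 3): (¬(3*w ≥ g + 6)) ∧ 3*g + 4*w ≠ 19
The weakest precondition is (¬(3*w ≥ g + 6)) ∧ 3*g + 4*w ≠ 19.
Check whether (¬(3*w ≥ 11)) ∧ 4*w ≠ 4 ∧ g = 5 implies it.
Every state satisfying the precondition satisfies the weakest precondition: the implication holds.
Answer: valid


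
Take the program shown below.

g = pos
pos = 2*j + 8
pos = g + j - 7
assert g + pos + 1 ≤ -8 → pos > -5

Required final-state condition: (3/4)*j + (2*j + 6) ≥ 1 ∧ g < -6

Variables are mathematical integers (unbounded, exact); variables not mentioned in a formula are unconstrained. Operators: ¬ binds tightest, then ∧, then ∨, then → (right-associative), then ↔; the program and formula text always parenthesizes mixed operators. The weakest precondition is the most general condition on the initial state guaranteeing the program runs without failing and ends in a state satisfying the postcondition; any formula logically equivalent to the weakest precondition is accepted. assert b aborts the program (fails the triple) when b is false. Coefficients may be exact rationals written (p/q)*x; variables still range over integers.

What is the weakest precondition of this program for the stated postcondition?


Working backward. After the program, the postcondition (3/4)*j + (2*j + 6) ≥ 1 ∧ g < -6 must hold; in canonical form it is (11/4)*j ≥ -5 ∧ g < -6.
Before assert g + pos + 1 ≤ -8 → pos > -5: (g + pos ≤ -9 → pos > -5) ∧ (11/4)*j ≥ -5 ∧ g < -6
Before pos := g + j - 7: (2*g + j ≤ -2 → g + j > 2) ∧ (11/4)*j ≥ -5 ∧ g < -6
Before pos := 2*j + 8: (2*g + j ≤ -2 → g + j > 2) ∧ (11/4)*j ≥ -5 ∧ g < -6
Before g := pos: (j + 2*pos ≤ -2 → j + pos > 2) ∧ (11/4)*j ≥ -5 ∧ pos < -6
Answer: WP = (j + 2*pos ≤ -2 → j + pos > 2) ∧ (11/4)*j ≥ -5 ∧ pos < -6


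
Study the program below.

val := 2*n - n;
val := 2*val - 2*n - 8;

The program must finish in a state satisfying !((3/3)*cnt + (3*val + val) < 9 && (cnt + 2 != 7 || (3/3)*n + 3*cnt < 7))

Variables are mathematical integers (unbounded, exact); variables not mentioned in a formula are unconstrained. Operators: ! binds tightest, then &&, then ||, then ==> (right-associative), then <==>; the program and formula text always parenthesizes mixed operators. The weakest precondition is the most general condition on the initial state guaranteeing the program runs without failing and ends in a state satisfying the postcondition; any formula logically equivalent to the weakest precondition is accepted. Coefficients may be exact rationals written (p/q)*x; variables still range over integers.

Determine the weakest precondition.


Working backward. After the program, the postcondition !((3/3)*cnt + (3*val + val) < 9 && (cnt + 2 != 7 || (3/3)*n + 3*cnt < 7)) must hold; in canonical form it is !(cnt + 4*val < 9 && (cnt != 5 || 3*cnt + n < 7)).
Before val := 2*val - 2*n - 8: !(cnt + 8*val < 8*n + 41 && (cnt != 5 || 3*cnt + n < 7))
Before val := 2*n - n: !(cnt < 41 && (cnt != 5 || 3*cnt + n < 7))
Answer: WP = !(cnt < 41 && (cnt != 5 || 3*cnt + n < 7))


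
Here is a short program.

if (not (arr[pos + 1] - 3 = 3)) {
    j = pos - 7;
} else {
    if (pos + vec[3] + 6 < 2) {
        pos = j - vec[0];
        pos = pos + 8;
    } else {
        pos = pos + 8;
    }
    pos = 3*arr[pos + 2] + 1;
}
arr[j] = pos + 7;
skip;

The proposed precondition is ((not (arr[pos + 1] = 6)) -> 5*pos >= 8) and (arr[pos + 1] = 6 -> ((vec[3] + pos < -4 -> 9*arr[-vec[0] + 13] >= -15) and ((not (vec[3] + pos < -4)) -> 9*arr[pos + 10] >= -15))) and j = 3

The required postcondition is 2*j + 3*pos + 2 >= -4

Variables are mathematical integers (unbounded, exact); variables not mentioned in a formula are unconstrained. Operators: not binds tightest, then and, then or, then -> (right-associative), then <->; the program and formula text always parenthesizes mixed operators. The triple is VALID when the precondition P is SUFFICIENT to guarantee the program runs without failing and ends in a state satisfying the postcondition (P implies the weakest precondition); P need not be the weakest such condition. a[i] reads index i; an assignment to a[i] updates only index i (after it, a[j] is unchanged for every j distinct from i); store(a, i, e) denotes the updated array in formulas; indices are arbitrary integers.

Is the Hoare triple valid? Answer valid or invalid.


Working backward. After the program, the postcondition 2*j + 3*pos + 2 >= -4 must hold; in canonical form it is 2*j + 3*pos >= -6.
Before skip: 2*j + 3*pos >= -6
Before arr[j] := pos + 7: 2*j + 3*pos >= -6
Then branch requires 5*pos >= 8; else branch requires (vec[3] + pos < -4 -> 9*arr[-vec[0] + j + 10] + 2*j >= -9) and ((not (vec[3] + pos < -4)) -> 9*arr[pos + 10] + 2*j >= -9).
Before the if: ((not (arr[pos + 1] = 6)) -> 5*pos >= 8) and (arr[pos + 1] = 6 -> ((vec[3] + pos < -4 -> 9*arr[-vec[0] + j + 10] + 2*j >= -9) and ((not (vec[3] + pos < -4)) -> 9*arr[pos + 10] + 2*j >= -9)))
The weakest precondition is ((not (arr[pos + 1] = 6)) -> 5*pos >= 8) and (arr[pos + 1] = 6 -> ((vec[3] + pos < -4 -> 9*arr[-vec[0] + j + 10] + 2*j >= -9) and ((not (vec[3] + pos < -4)) -> 9*arr[pos + 10] + 2*j >= -9))).
Check whether ((not (arr[pos + 1] = 6)) -> 5*pos >= 8) and (arr[pos + 1] = 6 -> ((vec[3] + pos < -4 -> 9*arr[-vec[0] + 13] >= -15) and ((not (vec[3] + pos < -4)) -> 9*arr[pos + 10] >= -15))) and j = 3 implies it.
Every state satisfying the precondition satisfies the weakest precondition: the implication holds.
Answer: valid


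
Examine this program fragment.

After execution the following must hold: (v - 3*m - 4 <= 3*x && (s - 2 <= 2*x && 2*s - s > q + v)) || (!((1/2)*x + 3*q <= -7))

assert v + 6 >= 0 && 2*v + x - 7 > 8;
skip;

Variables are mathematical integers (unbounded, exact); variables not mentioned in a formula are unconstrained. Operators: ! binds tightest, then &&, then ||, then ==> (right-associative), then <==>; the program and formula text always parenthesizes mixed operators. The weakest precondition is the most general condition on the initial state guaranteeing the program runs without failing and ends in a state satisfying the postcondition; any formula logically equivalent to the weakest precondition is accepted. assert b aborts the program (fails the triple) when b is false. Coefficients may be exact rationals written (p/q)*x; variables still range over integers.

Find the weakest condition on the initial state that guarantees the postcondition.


Working backward. After the program, the postcondition (v - 3*m - 4 <= 3*x && (s - 2 <= 2*x && 2*s - s > q + v)) || (!((1/2)*x + 3*q <= -7)) must hold; in canonical form it is (v <= 3*m + 3*x + 4 && s <= 2*x + 2 && s > q + v) || (!(3*q + (1/2)*x <= -7)).
Before skip: (v <= 3*m + 3*x + 4 && s <= 2*x + 2 && s > q + v) || (!(3*q + (1/2)*x <= -7))
Before assert v + 6 >= 0 && 2*v + x - 7 > 8: v >= -6 && 2*v + x > 15 && ((v <= 3*m + 3*x + 4 && s <= 2*x + 2 && s > q + v) || (!(3*q + (1/2)*x <= -7)))
Answer: WP = v >= -6 && 2*v + x > 15 && ((v <= 3*m + 3*x + 4 && s <= 2*x + 2 && s > q + v) || (!(3*q + (1/2)*x <= -7)))


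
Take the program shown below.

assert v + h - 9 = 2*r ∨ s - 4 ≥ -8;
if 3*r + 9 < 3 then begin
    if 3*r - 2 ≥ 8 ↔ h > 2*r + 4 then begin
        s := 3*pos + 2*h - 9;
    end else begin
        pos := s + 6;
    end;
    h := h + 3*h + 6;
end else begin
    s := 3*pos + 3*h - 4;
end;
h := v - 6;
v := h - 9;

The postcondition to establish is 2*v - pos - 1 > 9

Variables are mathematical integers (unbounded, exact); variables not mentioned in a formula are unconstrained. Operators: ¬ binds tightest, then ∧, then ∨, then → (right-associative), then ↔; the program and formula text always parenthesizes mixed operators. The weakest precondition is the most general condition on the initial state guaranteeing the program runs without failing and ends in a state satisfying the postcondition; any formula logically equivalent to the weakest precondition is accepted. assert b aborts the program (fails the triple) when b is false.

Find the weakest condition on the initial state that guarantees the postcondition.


Working backward. After the program, the postcondition 2*v - pos - 1 > 9 must hold; in canonical form it is 2*v > pos + 10.
Before v := h - 9: 2*h > pos + 28
Before h := v - 6: 2*v > pos + 40
Then branch requires ((3*r ≥ 10 ↔ h > 2*r + 4) → 2*v > pos + 40) ∧ ((¬(3*r ≥ 10 ↔ h > 2*r + 4)) → 2*v > s + 46); else branch requires 2*v > pos + 40.
Before the if: (3*r < -6 → (((3*r ≥ 10 ↔ h > 2*r + 4) → 2*v > pos + 40) ∧ ((¬(3*r ≥ 10 ↔ h > 2*r + 4)) → 2*v > s + 46))) ∧ ((¬(3*r < -6)) → 2*v > pos + 40)
Before assert v + h - 9 = 2*r ∨ s - 4 ≥ -8: (h + v = 2*r + 9 ∨ s ≥ -4) ∧ (3*r < -6 → (((3*r ≥ 10 ↔ h > 2*r + 4) → 2*v > pos + 40) ∧ ((¬(3*r ≥ 10 ↔ h > 2*r + 4)) → 2*v > s + 46))) ∧ ((¬(3*r < -6)) → 2*v > pos + 40)
Answer: WP = (h + v = 2*r + 9 ∨ s ≥ -4) ∧ (3*r < -6 → (((3*r ≥ 10 ↔ h > 2*r + 4) → 2*v > pos + 40) ∧ ((¬(3*r ≥ 10 ↔ h > 2*r + 4)) → 2*v > s + 46))) ∧ ((¬(3*r < -6)) → 2*v > pos + 40)


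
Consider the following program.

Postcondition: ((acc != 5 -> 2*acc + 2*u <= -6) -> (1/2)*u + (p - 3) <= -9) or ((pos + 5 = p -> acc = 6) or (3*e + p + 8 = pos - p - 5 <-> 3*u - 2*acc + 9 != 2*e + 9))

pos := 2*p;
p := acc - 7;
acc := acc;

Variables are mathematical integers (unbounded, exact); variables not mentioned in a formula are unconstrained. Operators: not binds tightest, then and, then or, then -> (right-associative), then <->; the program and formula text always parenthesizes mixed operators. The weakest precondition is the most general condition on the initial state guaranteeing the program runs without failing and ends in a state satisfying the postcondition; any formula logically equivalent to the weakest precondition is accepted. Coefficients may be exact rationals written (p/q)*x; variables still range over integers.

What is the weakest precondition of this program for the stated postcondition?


Working backward. After the program, the postcondition ((acc != 5 -> 2*acc + 2*u <= -6) -> (1/2)*u + (p - 3) <= -9) or ((pos + 5 = p -> acc = 6) or (3*e + p + 8 = pos - p - 5 <-> 3*u - 2*acc + 9 != 2*e + 9)) must hold; in canonical form it is ((acc != 5 -> 2*acc + 2*u <= -6) -> p + (1/2)*u <= -6) or (pos = p - 5 -> acc = 6) or (3*e + 2*p = pos - 13 <-> 3*u != 2*acc + 2*e).
Before acc := acc: ((acc != 5 -> 2*acc + 2*u <= -6) -> p + (1/2)*u <= -6) or (pos = p - 5 -> acc = 6) or (3*e + 2*p = pos - 13 <-> 3*u != 2*acc + 2*e)
Before p := acc - 7: ((acc != 5 -> 2*acc + 2*u <= -6) -> acc + (1/2)*u <= 1) or (pos = acc - 12 -> acc = 6) or (2*acc + 3*e = pos + 1 <-> 3*u != 2*acc + 2*e)
Before pos := 2*p: ((acc != 5 -> 2*acc + 2*u <= -6) -> acc + (1/2)*u <= 1) or (2*p = acc - 12 -> acc = 6) or (2*acc + 3*e = 2*p + 1 <-> 3*u != 2*acc + 2*e)
Answer: WP = ((acc != 5 -> 2*acc + 2*u <= -6) -> acc + (1/2)*u <= 1) or (2*p = acc - 12 -> acc = 6) or (2*acc + 3*e = 2*p + 1 <-> 3*u != 2*acc + 2*e)


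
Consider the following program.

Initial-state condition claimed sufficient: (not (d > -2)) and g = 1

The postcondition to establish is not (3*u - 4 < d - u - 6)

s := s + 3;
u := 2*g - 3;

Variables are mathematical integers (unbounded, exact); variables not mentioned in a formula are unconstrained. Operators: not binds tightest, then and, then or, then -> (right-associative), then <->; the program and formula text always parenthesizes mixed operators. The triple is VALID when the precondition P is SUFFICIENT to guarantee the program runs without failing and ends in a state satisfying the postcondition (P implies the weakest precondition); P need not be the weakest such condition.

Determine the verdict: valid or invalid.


Working backward. After the program, the postcondition not (3*u - 4 < d - u - 6) must hold; in canonical form it is not (4*u < d - 2).
Before u := 2*g - 3: not (8*g < d + 10)
Before s := s + 3: not (8*g < d + 10)
The weakest precondition is not (8*g < d + 10).
Check whether (not (d > -2)) and g = 1 implies it.
Every state satisfying the precondition satisfies the weakest precondition: the implication holds.
Answer: valid


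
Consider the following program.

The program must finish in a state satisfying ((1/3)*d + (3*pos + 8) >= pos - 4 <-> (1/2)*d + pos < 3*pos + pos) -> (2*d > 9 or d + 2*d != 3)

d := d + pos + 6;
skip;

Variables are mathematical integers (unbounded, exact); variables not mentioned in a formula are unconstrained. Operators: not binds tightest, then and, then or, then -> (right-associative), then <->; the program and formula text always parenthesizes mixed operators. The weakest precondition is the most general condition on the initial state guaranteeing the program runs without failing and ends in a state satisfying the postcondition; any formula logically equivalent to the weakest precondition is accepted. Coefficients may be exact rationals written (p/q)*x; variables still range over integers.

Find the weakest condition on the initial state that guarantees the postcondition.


Working backward. After the program, the postcondition ((1/3)*d + (3*pos + 8) >= pos - 4 <-> (1/2)*d + pos < 3*pos + pos) -> (2*d > 9 or d + 2*d != 3) must hold; in canonical form it is ((1/3)*d + 2*pos >= -12 <-> (1/2)*d < 3*pos) -> (2*d > 9 or 3*d != 3).
Before skip: ((1/3)*d + 2*pos >= -12 <-> (1/2)*d < 3*pos) -> (2*d > 9 or 3*d != 3)
Before d := d + pos + 6: ((1/3)*d + (7/3)*pos >= -14 <-> (1/2)*d < (5/2)*pos - 3) -> (2*d + 2*pos > -3 or 3*d + 3*pos != -15)
Answer: WP = ((1/3)*d + (7/3)*pos >= -14 <-> (1/2)*d < (5/2)*pos - 3) -> (2*d + 2*pos > -3 or 3*d + 3*pos != -15)


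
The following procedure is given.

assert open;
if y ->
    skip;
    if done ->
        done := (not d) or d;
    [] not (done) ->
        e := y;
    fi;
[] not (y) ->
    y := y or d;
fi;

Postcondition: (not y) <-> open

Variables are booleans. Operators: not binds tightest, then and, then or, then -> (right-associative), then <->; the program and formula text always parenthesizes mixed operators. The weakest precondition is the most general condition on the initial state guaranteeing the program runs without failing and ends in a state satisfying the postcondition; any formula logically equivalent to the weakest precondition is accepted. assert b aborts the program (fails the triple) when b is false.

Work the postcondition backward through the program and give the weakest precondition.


Working backward. After the program, (not y) <-> open must hold.
Then branch requires (done -> ((not y) <-> open)) and ((not done) -> ((not y) <-> open)); else branch requires (not (y or d)) <-> open.
Before the if: (y -> ((done -> ((not y) <-> open)) and ((not done) -> ((not y) <-> open)))) and ((not y) -> ((not (y or d)) <-> open))
Before assert open: open and (y -> ((done -> ((not y) <-> open)) and ((not done) -> ((not y) <-> open)))) and ((not y) -> ((not (y or d)) <-> open))
Answer: WP = open and (y -> ((done -> ((not y) <-> open)) and ((not done) -> ((not y) <-> open)))) and ((not y) -> ((not (y or d)) <-> open))


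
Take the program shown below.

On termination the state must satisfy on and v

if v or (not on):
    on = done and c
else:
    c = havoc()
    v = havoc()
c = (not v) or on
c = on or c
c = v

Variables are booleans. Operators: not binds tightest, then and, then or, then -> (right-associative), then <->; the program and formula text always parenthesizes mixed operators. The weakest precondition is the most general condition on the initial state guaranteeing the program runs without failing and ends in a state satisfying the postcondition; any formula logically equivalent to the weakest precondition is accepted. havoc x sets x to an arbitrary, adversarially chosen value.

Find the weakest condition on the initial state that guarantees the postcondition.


Working backward. After the program, on and v must hold.
Before c := v: on and v
Before c := on or c: on and v
Before c := (not v) or on: on and v
Then branch requires done and c and v; else branch requires false.
Before the if: ((v or (not on)) -> (done and c and v)) and (v or (not on))
Answer: WP = ((v or (not on)) -> (done and c and v)) and (v or (not on))


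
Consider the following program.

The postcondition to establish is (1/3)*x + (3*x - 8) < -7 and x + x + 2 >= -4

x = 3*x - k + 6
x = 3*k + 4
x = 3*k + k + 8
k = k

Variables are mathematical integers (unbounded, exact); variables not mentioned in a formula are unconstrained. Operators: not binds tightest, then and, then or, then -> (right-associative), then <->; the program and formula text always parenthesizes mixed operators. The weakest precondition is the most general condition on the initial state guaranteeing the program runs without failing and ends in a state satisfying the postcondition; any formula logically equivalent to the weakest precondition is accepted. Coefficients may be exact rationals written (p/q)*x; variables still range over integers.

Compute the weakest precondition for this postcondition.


Working backward. After the program, the postcondition (1/3)*x + (3*x - 8) < -7 and x + x + 2 >= -4 must hold; in canonical form it is (10/3)*x < 1 and 2*x >= -6.
Before k := k: (10/3)*x < 1 and 2*x >= -6
Before x := 3*k + k + 8: (40/3)*k < -77/3 and 8*k >= -22
Before x := 3*k + 4: (40/3)*k < -77/3 and 8*k >= -22
Before x := 3*x - k + 6: (40/3)*k < -77/3 and 8*k >= -22
Answer: WP = (40/3)*k < -77/3 and 8*k >= -22


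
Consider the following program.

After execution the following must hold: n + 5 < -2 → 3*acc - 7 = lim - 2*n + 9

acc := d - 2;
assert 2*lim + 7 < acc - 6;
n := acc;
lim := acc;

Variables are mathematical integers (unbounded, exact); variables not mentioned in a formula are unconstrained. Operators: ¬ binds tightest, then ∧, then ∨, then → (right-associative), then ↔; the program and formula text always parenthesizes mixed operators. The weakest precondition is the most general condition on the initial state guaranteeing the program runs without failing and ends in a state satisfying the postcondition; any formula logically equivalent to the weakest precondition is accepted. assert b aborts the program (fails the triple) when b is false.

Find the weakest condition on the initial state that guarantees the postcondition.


Working backward. After the program, the postcondition n + 5 < -2 → 3*acc - 7 = lim - 2*n + 9 must hold; in canonical form it is n < -7 → 3*acc + 2*n = lim + 16.
Before lim := acc: n < -7 → 2*acc + 2*n = 16
Before n := acc: acc < -7 → 4*acc = 16
Before assert 2*lim + 7 < acc - 6: 2*lim < acc - 13 ∧ (acc < -7 → 4*acc = 16)
Before acc := d - 2: 2*lim < d - 15 ∧ (d < -5 → 4*d = 24)
Answer: WP = 2*lim < d - 15 ∧ (d < -5 → 4*d = 24)


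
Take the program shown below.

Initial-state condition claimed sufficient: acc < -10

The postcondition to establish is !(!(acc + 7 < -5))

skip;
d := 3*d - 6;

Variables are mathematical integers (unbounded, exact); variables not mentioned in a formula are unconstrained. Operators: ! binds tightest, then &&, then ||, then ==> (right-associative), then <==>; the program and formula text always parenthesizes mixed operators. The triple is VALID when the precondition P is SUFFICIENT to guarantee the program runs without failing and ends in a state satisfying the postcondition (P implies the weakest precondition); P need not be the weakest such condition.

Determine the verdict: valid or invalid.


Working backward. After the program, the postcondition !(!(acc + 7 < -5)) must hold; in canonical form it is acc < -12.
Before d := 3*d - 6: acc < -12
Before skip: acc < -12
The weakest precondition is acc < -12.
Check whether acc < -10 implies it.
Countermodel: at the initial state acc = -12, the precondition holds but the weakest precondition fails.
Answer: invalid


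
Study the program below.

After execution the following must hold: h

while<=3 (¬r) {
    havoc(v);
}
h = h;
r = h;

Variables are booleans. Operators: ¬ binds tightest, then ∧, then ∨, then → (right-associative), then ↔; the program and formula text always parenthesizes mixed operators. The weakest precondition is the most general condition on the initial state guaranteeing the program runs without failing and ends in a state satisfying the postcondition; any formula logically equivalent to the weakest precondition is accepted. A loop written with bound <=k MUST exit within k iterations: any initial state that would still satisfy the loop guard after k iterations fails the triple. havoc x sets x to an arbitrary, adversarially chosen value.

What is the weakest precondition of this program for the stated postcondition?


Working backward. After the program, h must hold.
Before r := h: h
Before h := h: h
Before the loop (bound <=3), unroll the exhaustion recursion (WP_0 = exit-now case; WP_j = one more guarded iteration, up to j = 3):
  WP_0: r ∧ h
  WP_1: ((¬r) → (r ∧ h)) ∧ (r → h)
  WP_2: ((¬r) → (((¬r) → (r ∧ h)) ∧ (r → h))) ∧ (r → h)
  WP_3: ((¬r) → (((¬r) → (((¬r) → (r ∧ h)) ∧ (r → h))) ∧ (r → h))) ∧ (r → h)
So before the loop: ((¬r) → (((¬r) → (((¬r) → (r ∧ h)) ∧ (r → h))) ∧ (r → h))) ∧ (r → h)
Answer: WP = ((¬r) → (((¬r) → (((¬r) → (r ∧ h)) ∧ (r → h))) ∧ (r → h))) ∧ (r → h)


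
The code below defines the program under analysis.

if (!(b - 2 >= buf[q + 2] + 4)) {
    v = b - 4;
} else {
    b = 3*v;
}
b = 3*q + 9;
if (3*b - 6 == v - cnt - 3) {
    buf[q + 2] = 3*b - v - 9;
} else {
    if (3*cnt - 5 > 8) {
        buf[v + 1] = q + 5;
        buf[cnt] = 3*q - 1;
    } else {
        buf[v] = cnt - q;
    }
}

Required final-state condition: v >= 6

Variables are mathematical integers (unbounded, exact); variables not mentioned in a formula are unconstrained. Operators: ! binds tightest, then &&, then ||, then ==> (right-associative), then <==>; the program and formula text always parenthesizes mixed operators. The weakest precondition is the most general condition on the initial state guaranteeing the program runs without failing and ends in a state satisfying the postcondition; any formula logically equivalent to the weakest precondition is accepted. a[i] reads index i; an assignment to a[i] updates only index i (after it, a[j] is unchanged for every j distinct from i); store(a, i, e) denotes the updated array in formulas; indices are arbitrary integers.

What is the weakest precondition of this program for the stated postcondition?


Working backward. After the program, v >= 6 must hold.
Then branch requires v >= 6; else branch requires (3*cnt > 13 ==> v >= 6) && ((!(3*cnt > 13)) ==> v >= 6).
Before the if: (3*b + cnt == v + 3 ==> v >= 6) && ((!(3*b + cnt == v + 3)) ==> ((3*cnt > 13 ==> v >= 6) && ((!(3*cnt > 13)) ==> v >= 6)))
Before b := 3*q + 9: (cnt + 9*q == v - 24 ==> v >= 6) && ((!(cnt + 9*q == v - 24)) ==> ((3*cnt > 13 ==> v >= 6) && ((!(3*cnt > 13)) ==> v >= 6)))
Then branch requires (cnt + 9*q == b - 28 ==> b >= 10) && ((!(cnt + 9*q == b - 28)) ==> ((3*cnt > 13 ==> b >= 10) && ((!(3*cnt > 13)) ==> b >= 10))); else branch requires (cnt + 9*q == v - 24 ==> v >= 6) && ((!(cnt + 9*q == v - 24)) ==> ((3*cnt > 13 ==> v >= 6) && ((!(3*cnt > 13)) ==> v >= 6))).
Before the if: ((!(b >= buf[q + 2] + 6)) ==> ((cnt + 9*q == b - 28 ==> b >= 10) && ((!(cnt + 9*q == b - 28)) ==> ((3*cnt > 13 ==> b >= 10) && ((!(3*cnt > 13)) ==> b >= 10))))) && (b >= buf[q + 2] + 6 ==> ((cnt + 9*q == v - 24 ==> v >= 6) && ((!(cnt + 9*q == v - 24)) ==> ((3*cnt > 13 ==> v >= 6) && ((!(3*cnt > 13)) ==> v >= 6)))))
Answer: WP = ((!(b >= buf[q + 2] + 6)) ==> ((cnt + 9*q == b - 28 ==> b >= 10) && ((!(cnt + 9*q == b - 28)) ==> ((3*cnt > 13 ==> b >= 10) && ((!(3*cnt > 13)) ==> b >= 10))))) && (b >= buf[q + 2] + 6 ==> ((cnt + 9*q == v - 24 ==> v >= 6) && ((!(cnt + 9*q == v - 24)) ==> ((3*cnt > 13 ==> v >= 6) && ((!(3*cnt > 13)) ==> v >= 6)))))


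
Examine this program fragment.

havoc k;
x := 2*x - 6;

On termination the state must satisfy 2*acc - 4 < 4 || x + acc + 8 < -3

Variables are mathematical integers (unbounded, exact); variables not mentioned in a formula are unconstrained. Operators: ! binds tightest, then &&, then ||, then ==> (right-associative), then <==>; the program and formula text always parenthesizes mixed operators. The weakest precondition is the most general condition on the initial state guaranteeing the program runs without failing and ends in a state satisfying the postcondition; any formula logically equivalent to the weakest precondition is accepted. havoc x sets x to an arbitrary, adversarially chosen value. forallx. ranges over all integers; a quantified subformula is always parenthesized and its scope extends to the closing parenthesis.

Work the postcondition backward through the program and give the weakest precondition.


Working backward. After the program, the postcondition 2*acc - 4 < 4 || x + acc + 8 < -3 must hold; in canonical form it is 2*acc < 8 || acc + x < -11.
Before x := 2*x - 6: 2*acc < 8 || acc + 2*x < -5
Before havoc k: 2*acc < 8 || acc + 2*x < -5
Answer: WP = 2*acc < 8 || acc + 2*x < -5


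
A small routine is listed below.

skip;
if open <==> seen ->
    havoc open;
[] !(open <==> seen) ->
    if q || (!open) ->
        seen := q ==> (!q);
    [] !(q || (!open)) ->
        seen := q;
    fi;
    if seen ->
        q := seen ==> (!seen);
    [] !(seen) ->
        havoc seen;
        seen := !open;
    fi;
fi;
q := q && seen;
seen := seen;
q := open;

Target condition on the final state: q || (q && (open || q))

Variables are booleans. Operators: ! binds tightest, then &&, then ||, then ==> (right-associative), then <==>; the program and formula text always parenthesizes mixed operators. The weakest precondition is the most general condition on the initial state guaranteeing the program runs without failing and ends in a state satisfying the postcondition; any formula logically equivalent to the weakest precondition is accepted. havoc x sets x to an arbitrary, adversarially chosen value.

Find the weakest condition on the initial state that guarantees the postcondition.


Working backward. After the program, q || (q && (open || q)) must hold.
Before q := open: open
Before seen := seen: open
Before q := q && seen: open
Then branch requires false; else branch requires ((q || (!open)) ==> (((q ==> (!q)) ==> open) && ((!(q ==> (!q))) ==> open))) && ((!(q || (!open))) ==> ((q ==> open) && ((!q) ==> open))).
Before the if: (!(open <==> seen)) && ((!(open <==> seen)) ==> (((q || (!open)) ==> (((q ==> (!q)) ==> open) && ((!(q ==> (!q))) ==> open))) && ((!(q || (!open))) ==> ((q ==> open) && ((!q) ==> open)))))
Before skip: (!(open <==> seen)) && ((!(open <==> seen)) ==> (((q || (!open)) ==> (((q ==> (!q)) ==> open) && ((!(q ==> (!q))) ==> open))) && ((!(q || (!open))) ==> ((q ==> open) && ((!q) ==> open)))))
Answer: WP = (!(open <==> seen)) && ((!(open <==> seen)) ==> (((q || (!open)) ==> (((q ==> (!q)) ==> open) && ((!(q ==> (!q))) ==> open))) && ((!(q || (!open))) ==> ((q ==> open) && ((!q) ==> open)))))


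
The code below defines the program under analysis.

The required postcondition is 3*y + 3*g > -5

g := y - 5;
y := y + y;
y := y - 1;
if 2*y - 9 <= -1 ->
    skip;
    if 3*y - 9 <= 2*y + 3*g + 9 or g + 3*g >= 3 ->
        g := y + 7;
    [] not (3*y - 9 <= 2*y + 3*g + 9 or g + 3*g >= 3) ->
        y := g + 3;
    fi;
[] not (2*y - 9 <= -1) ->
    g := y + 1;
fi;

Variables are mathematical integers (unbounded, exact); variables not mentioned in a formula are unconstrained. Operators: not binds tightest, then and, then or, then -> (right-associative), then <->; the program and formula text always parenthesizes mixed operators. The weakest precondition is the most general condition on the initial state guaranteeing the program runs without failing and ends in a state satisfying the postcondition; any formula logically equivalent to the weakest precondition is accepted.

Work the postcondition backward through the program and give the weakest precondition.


Working backward. After the program, the postcondition 3*y + 3*g > -5 must hold; in canonical form it is 3*g + 3*y > -5.
Then branch requires ((y <= 3*g + 18 or 4*g >= 3) -> 6*y > -26) and ((not (y <= 3*g + 18 or 4*g >= 3)) -> 6*g > -14); else branch requires 6*y > -8.
Before the if: (2*y <= 8 -> (((y <= 3*g + 18 or 4*g >= 3) -> 6*y > -26) and ((not (y <= 3*g + 18 or 4*g >= 3)) -> 6*g > -14))) and ((not (2*y <= 8)) -> 6*y > -8)
Before y := y - 1: (2*y <= 10 -> (((y <= 3*g + 19 or 4*g >= 3) -> 6*y > -20) and ((not (y <= 3*g + 19 or 4*g >= 3)) -> 6*g > -14))) and ((not (2*y <= 10)) -> 6*y > -2)
Before y := y + y: (4*y <= 10 -> (((2*y <= 3*g + 19 or 4*g >= 3) -> 12*y > -20) and ((not (2*y <= 3*g + 19 or 4*g >= 3)) -> 6*g > -14))) and ((not (4*y <= 10)) -> 12*y > -2)
Before g := y - 5: (4*y <= 10 -> (((y >= -4 or 4*y >= 23) -> 12*y > -20) and ((not (y >= -4 or 4*y >= 23)) -> 6*y > 16))) and ((not (4*y <= 10)) -> 12*y > -2)
Answer: WP = (4*y <= 10 -> (((y >= -4 or 4*y >= 23) -> 12*y > -20) and ((not (y >= -4 or 4*y >= 23)) -> 6*y > 16))) and ((not (4*y <= 10)) -> 12*y > -2)


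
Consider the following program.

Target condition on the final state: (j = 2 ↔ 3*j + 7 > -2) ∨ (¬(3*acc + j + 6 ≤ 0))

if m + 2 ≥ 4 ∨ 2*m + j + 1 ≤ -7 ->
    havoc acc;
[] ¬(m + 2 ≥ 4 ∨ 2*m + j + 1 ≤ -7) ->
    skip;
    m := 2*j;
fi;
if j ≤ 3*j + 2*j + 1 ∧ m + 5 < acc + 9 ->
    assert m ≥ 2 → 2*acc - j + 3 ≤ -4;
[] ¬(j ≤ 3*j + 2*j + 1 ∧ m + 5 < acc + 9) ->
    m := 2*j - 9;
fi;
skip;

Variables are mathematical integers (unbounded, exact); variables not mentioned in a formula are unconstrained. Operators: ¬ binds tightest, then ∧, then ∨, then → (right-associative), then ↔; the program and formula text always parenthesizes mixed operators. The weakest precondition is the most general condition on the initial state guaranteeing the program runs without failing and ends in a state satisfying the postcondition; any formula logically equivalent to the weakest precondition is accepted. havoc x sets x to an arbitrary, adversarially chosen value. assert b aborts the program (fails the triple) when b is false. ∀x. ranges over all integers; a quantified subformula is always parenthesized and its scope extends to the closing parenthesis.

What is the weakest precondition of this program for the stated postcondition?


Working backward. After the program, the postcondition (j = 2 ↔ 3*j + 7 > -2) ∨ (¬(3*acc + j + 6 ≤ 0)) must hold; in canonical form it is (j = 2 ↔ 3*j > -9) ∨ (¬(3*acc + j ≤ -6)).
Before skip: (j = 2 ↔ 3*j > -9) ∨ (¬(3*acc + j ≤ -6))
Then branch requires (m ≥ 2 → 2*acc ≤ j - 7) ∧ ((j = 2 ↔ 3*j > -9) ∨ (¬(3*acc + j ≤ -6))); else branch requires (j = 2 ↔ 3*j > -9) ∨ (¬(3*acc + j ≤ -6)).
Before the if: ((4*j ≥ -1 ∧ m < acc + 4) → ((m ≥ 2 → 2*acc ≤ j - 7) ∧ ((j = 2 ↔ 3*j > -9) ∨ (¬(3*acc + j ≤ -6))))) ∧ ((¬(4*j ≥ -1 ∧ m < acc + 4)) → ((j = 2 ↔ 3*j > -9) ∨ (¬(3*acc + j ≤ -6))))
Then branch requires ∀acc_1. (((4*j ≥ -1 ∧ m < acc_1 + 4) → ((m ≥ 2 → 2*acc_1 ≤ j - 7) ∧ ((j = 2 ↔ 3*j > -9) ∨ (¬(3*acc_1 + j ≤ -6))))) ∧ ((¬(4*j ≥ -1 ∧ m < acc_1 + 4)) → ((j = 2 ↔ 3*j > -9) ∨ (¬(3*acc_1 + j ≤ -6))))); else branch requires ((4*j ≥ -1 ∧ 2*j < acc + 4) → ((2*j ≥ 2 → 2*acc ≤ j - 7) ∧ ((j = 2 ↔ 3*j > -9) ∨ (¬(3*acc + j ≤ -6))))) ∧ ((¬(4*j ≥ -1 ∧ 2*j < acc + 4)) → ((j = 2 ↔ 3*j > -9) ∨ (¬(3*acc + j ≤ -6)))).
Before the if: ((m ≥ 2 ∨ j + 2*m ≤ -8) → (∀acc_1. (((4*j ≥ -1 ∧ m < acc_1 + 4) → ((m ≥ 2 → 2*acc_1 ≤ j - 7) ∧ ((j = 2 ↔ 3*j > -9) ∨ (¬(3*acc_1 + j ≤ -6))))) ∧ ((¬(4*j ≥ -1 ∧ m < acc_1 + 4)) → ((j = 2 ↔ 3*j > -9) ∨ (¬(3*acc_1 + j ≤ -6))))))) ∧ ((¬(m ≥ 2 ∨ j + 2*m ≤ -8)) → (((4*j ≥ -1 ∧ 2*j < acc + 4) → ((2*j ≥ 2 → 2*acc ≤ j - 7) ∧ ((j = 2 ↔ 3*j > -9) ∨ (¬(3*acc + j ≤ -6))))) ∧ ((¬(4*j ≥ -1 ∧ 2*j < acc + 4)) → ((j = 2 ↔ 3*j > -9) ∨ (¬(3*acc + j ≤ -6))))))
Answer: WP = ((m ≥ 2 ∨ j + 2*m ≤ -8) → (∀acc_1. (((4*j ≥ -1 ∧ m < acc_1 + 4) → ((m ≥ 2 → 2*acc_1 ≤ j - 7) ∧ ((j = 2 ↔ 3*j > -9) ∨ (¬(3*acc_1 + j ≤ -6))))) ∧ ((¬(4*j ≥ -1 ∧ m < acc_1 + 4)) → ((j = 2 ↔ 3*j > -9) ∨ (¬(3*acc_1 + j ≤ -6))))))) ∧ ((¬(m ≥ 2 ∨ j + 2*m ≤ -8)) → (((4*j ≥ -1 ∧ 2*j < acc + 4) → ((2*j ≥ 2 → 2*acc ≤ j - 7) ∧ ((j = 2 ↔ 3*j > -9) ∨ (¬(3*acc + j ≤ -6))))) ∧ ((¬(4*j ≥ -1 ∧ 2*j < acc + 4)) → ((j = 2 ↔ 3*j > -9) ∨ (¬(3*acc + j ≤ -6))))))
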